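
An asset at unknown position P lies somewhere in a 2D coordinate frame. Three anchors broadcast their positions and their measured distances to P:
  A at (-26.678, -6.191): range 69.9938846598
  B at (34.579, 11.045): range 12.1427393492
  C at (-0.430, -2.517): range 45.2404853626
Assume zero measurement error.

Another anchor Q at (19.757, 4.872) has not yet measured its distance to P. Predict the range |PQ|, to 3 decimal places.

eq1: (x + 26.678)² + (y + 6.191)² = 69.9938846598²
eq2: (x − 34.579)² + (y − 11.045)² = 12.1427393492²
eq3: (x + 0.430)² + (y + 2.517)² = 45.2404853626²
eq2−eq1, eq2−eq3 (x²,y² cancel):
  -122.514·x − 34.472·y = -5319.352872
  -70.018·x − 27.124·y = -3210.434474
det = -122.514·-27.124 − -34.472·-70.018 = 909.409240
x = (-5319.352872·-27.124 − -34.472·-3210.434474) / 909.409240 = 36.960291
y = (-122.514·-3210.434474 − -5319.352872·-70.018) / 909.409240 = 22.951955
|P − Q| = √((36.960291 − 19.757)² + (22.951955 − 4.872)²) = 24.956722

24.957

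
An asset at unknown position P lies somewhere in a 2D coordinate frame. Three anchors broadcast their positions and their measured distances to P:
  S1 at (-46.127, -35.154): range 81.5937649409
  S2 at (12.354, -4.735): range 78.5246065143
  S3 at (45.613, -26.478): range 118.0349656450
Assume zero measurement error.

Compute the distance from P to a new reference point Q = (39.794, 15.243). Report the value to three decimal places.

92.427

eq1: (x + 46.127)² + (y + 35.154)² = 81.5937649409²
eq2: (x − 12.354)² + (y + 4.735)² = 78.5246065143²
eq3: (x − 45.613)² + (y + 26.478)² = 118.0349656450²
eq3−eq1, eq3−eq2 (x²,y² cancel):
  -183.480·x − 17.352·y = 7856.584230
  -66.518·x + 43.486·y = 5159.550575
det = -183.480·43.486 − -17.352·-66.518 = -9133.031616
x = (7856.584230·43.486 − -17.352·5159.550575) / -9133.031616 = -47.211042
y = (-183.480·5159.550575 − 7856.584230·-66.518) / -9133.031616 = 46.432563
|P − Q| = √((-47.211042 − 39.794)² + (46.432563 − 15.243)²) = 92.426545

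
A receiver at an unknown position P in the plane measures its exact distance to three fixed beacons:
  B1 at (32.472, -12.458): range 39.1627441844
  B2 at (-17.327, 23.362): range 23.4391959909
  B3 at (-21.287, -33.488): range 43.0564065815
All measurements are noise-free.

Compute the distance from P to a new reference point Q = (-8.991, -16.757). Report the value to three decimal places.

eq1: (x − 32.472)² + (y + 12.458)² = 39.1627441844²
eq2: (x + 17.327)² + (y − 23.362)² = 23.4391959909²
eq3: (x + 21.287)² + (y + 33.488)² = 43.0564065815²
eq3−eq1, eq3−eq2 (x²,y² cancel):
  107.518·x + 42.060·y = -44.816349
  7.920·x + 113.700·y = 575.883699
det = 107.518·113.700 − 42.060·7.920 = 11891.681400
x = (-44.816349·113.700 − 42.060·575.883699) / 11891.681400 = -2.465361
y = (107.518·575.883699 − -44.816349·7.920) / 11891.681400 = 5.236670
|P − Q| = √((-2.465361 − -8.991)² + (5.236670 − -16.757)²) = 22.941349

22.941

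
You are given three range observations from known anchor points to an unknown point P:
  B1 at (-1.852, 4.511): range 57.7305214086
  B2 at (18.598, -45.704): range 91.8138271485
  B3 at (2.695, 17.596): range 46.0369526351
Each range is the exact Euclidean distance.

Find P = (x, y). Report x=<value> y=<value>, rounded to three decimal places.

x=40.837 y=43.376

eq1: (x + 1.852)² + (y − 4.511)² = 57.7305214086²
eq2: (x − 18.598)² + (y + 45.704)² = 91.8138271485²
eq3: (x − 2.695)² + (y − 17.596)² = 46.0369526351²
eq1−eq3, eq1−eq2 (x²,y² cancel):
  9.094·x + 26.170·y = 1506.515310
  40.900·x − 100.430·y = -2686.003559
det = 9.094·-100.430 − 26.170·40.900 = -1983.663420
x = (1506.515310·-100.430 − 26.170·-2686.003559) / -1983.663420 = 40.836877
y = (9.094·-2686.003559 − 1506.515310·40.900) / -1983.663420 = 43.375802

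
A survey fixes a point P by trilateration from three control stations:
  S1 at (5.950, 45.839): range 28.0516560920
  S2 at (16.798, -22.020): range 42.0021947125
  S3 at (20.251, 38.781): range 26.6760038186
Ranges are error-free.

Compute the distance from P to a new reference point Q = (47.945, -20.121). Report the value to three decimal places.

eq1: (x − 5.950)² + (y − 45.839)² = 28.0516560920²
eq2: (x − 16.798)² + (y + 22.020)² = 42.0021947125²
eq3: (x − 20.251)² + (y − 38.781)² = 26.6760038186²
eq1−eq3, eq1−eq2 (x²,y² cancel):
  28.602·x − 14.116·y = -147.261229
  21.696·x − 135.718·y = -2346.852168
det = 28.602·-135.718 − -14.116·21.696 = -3575.545500
x = (-147.261229·-135.718 − -14.116·-2346.852168) / -3575.545500 = 3.675569
y = (28.602·-2346.852168 − -147.261229·21.696) / -3575.545500 = 17.879701
|P − Q| = √((3.675569 − 47.945)² + (17.879701 − -20.121)²) = 58.342401

58.342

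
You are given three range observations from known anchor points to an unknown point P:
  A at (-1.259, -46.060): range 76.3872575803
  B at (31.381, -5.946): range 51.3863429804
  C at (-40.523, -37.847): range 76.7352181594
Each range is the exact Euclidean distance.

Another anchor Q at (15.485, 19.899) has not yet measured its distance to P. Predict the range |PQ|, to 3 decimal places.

eq1: (x + 1.259)² + (y + 46.060)² = 76.3872575803²
eq2: (x − 31.381)² + (y + 5.946)² = 51.3863429804²
eq3: (x + 40.523)² + (y + 37.847)² = 76.7352181594²
eq2−eq1, eq2−eq3 (x²,y² cancel):
  -65.280·x − 80.228·y = -2091.470272
  -143.808·x − 63.802·y = -1193.350600
det = -65.280·-63.802 − -80.228·-143.808 = -7372.433664
x = (-2091.470272·-63.802 − -80.228·-1193.350600) / -7372.433664 = -5.113624
y = (-65.280·-1193.350600 − -2091.470272·-143.808) / -7372.433664 = 30.229940
|P − Q| = √((-5.113624 − 15.485)² + (30.229940 − 19.899)²) = 23.044124

23.044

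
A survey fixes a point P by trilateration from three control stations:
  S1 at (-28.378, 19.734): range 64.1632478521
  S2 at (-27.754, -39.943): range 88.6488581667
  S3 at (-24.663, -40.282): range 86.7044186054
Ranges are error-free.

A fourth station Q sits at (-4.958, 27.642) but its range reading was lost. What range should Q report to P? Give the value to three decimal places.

eq1: (x + 28.378)² + (y − 19.734)² = 64.1632478521²
eq2: (x + 27.754)² + (y + 39.943)² = 88.6488581667²
eq3: (x + 24.663)² + (y + 40.282)² = 86.7044186054²
eq2−eq1, eq2−eq3 (x²,y² cancel):
  -1.248·x + 119.354·y = 2570.711554
  6.182·x − 0.678·y = 206.139177
det = -1.248·-0.678 − 119.354·6.182 = -737.000284
x = (2570.711554·-0.678 − 119.354·206.139177) / -737.000284 = 35.748260
y = (-1.248·206.139177 − 2570.711554·6.182) / -737.000284 = 21.912340
|P − Q| = √((35.748260 − -4.958)² + (21.912340 − 27.642)²) = 41.107525

41.108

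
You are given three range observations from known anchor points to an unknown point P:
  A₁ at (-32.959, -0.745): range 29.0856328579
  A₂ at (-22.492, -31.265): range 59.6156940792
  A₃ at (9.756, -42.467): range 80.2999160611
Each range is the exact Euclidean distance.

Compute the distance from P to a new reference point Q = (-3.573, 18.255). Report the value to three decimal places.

eq1: (x + 32.959)² + (y + 0.745)² = 29.0856328579²
eq2: (x + 22.492)² + (y + 31.265)² = 59.6156940792²
eq3: (x − 9.756)² + (y + 42.467)² = 80.2999160611²
eq1−eq2, eq1−eq3 (x²,y² cancel):
  20.934·x − 61.040·y = -2311.517359
  85.430·x − 83.444·y = -4790.327562
det = 20.934·-83.444 − -61.040·85.430 = 3467.830504
x = (-2311.517359·-83.444 − -61.040·-4790.327562) / 3467.830504 = -28.697867
y = (20.934·-4790.327562 − -2311.517359·85.430) / 3467.830504 = 28.026805
|P − Q| = √((-28.697867 − -3.573)² + (28.026805 − 18.255)²) = 26.958248

26.958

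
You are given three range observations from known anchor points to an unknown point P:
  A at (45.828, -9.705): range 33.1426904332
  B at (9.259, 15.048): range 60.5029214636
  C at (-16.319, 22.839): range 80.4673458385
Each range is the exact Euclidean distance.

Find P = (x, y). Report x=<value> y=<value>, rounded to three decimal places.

eq1: (x − 45.828)² + (y + 9.705)² = 33.1426904332²
eq2: (x − 9.259)² + (y − 15.048)² = 60.5029214636²
eq3: (x + 16.319)² + (y − 22.839)² = 80.4673458385²
eq1−eq3, eq1−eq2 (x²,y² cancel):
  -124.294·x + 65.088·y = -6783.018744
  -73.138·x + 49.506·y = -4444.386800
det = -124.294·49.506 − 65.088·-73.138 = -1392.892620
x = (-6783.018744·49.506 − 65.088·-4444.386800) / -1392.892620 = 33.400908
y = (-124.294·-4444.386800 − -6783.018744·-73.138) / -1392.892620 = -40.429669

x=33.401 y=-40.430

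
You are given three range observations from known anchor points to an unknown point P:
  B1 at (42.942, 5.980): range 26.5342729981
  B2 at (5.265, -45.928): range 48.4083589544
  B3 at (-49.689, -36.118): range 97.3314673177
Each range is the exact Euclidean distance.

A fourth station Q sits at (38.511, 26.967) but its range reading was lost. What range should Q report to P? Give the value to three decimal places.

eq1: (x − 42.942)² + (y − 5.980)² = 26.5342729981²
eq2: (x − 5.265)² + (y + 45.928)² = 48.4083589544²
eq3: (x + 49.689)² + (y + 36.118)² = 97.3314673177²
eq1−eq2, eq1−eq3 (x²,y² cancel):
  -75.354·x − 103.816·y = -1381.975928
  -185.262·x − 84.196·y = -6875.616006
det = -75.354·-84.196 − -103.816·-185.262 = -12888.654408
x = (-1381.975928·-84.196 − -103.816·-6875.616006) / -12888.654408 = 46.354110
y = (-75.354·-6875.616006 − -1381.975928·-185.262) / -12888.654408 = -20.333972
|P − Q| = √((46.354110 − 38.511)² + (-20.333972 − 26.967)²) = 47.946808

47.947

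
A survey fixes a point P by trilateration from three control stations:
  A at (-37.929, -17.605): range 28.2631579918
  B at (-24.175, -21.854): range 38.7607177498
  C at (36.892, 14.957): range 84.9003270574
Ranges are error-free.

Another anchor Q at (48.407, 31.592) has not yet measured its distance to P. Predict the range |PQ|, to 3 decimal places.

98.842

eq1: (x + 37.929)² + (y + 17.605)² = 28.2631579918²
eq2: (x + 24.175)² + (y + 21.854)² = 38.7607177498²
eq3: (x − 36.892)² + (y − 14.957)² = 84.9003270574²
eq2−eq1, eq2−eq3 (x²,y² cancel):
  -27.508·x + 8.498·y = 1390.104266
  122.134·x + 73.622·y = -5182.968722
det = -27.508·73.622 − 8.498·122.134 = -3063.088708
x = (1390.104266·73.622 − 8.498·-5182.968722) / -3063.088708 = -47.790691
y = (-27.508·-5182.968722 − 1390.104266·122.134) / -3063.088708 = 8.881849
|P − Q| = √((-47.790691 − 48.407)² + (8.881849 − 31.592)²) = 98.842029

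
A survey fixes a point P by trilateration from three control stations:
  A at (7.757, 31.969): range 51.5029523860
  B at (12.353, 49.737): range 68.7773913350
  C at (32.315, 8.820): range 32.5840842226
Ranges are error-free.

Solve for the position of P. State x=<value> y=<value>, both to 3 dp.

x=15.313 y=-18.977

eq1: (x − 7.757)² + (y − 31.969)² = 51.5029523860²
eq2: (x − 12.353)² + (y − 49.737)² = 68.7773913350²
eq3: (x − 32.315)² + (y − 8.820)² = 32.5840842226²
eq1−eq3, eq1−eq2 (x²,y² cancel):
  49.116·x − 46.298·y = 1630.695175
  9.192·x + 35.536·y = -533.597686
det = 49.116·35.536 − -46.298·9.192 = 2170.957392
x = (1630.695175·35.536 − -46.298·-533.597686) / 2170.957392 = 15.313003
y = (49.116·-533.597686 − 1630.695175·9.192) / 2170.957392 = -18.976666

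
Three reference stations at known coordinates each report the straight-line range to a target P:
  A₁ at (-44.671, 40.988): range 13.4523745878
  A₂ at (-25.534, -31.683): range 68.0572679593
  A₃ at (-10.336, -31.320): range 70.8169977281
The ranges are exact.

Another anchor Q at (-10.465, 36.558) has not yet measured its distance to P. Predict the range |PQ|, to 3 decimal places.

eq1: (x + 44.671)² + (y − 40.988)² = 13.4523745878²
eq2: (x + 25.534)² + (y + 31.683)² = 68.0572679593²
eq3: (x + 10.336)² + (y + 31.320)² = 70.8169977281²
eq1−eq2, eq1−eq3 (x²,y² cancel):
  38.274·x − 145.342·y = -6470.542080
  68.670·x − 144.616·y = -7421.819874
det = 38.274·-144.616 − -145.342·68.670 = 4445.602356
x = (-6470.542080·-144.616 − -145.342·-7421.819874) / 4445.602356 = -32.157224
y = (38.274·-7421.819874 − -6470.542080·68.670) / 4445.602356 = 36.051220
|P − Q| = √((-32.157224 − -10.465)² + (36.051220 − 36.558)²) = 21.698143

21.698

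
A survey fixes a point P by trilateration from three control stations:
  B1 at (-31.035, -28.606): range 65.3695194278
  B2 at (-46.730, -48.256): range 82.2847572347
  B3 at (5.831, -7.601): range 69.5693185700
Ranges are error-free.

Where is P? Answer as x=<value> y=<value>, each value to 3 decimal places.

eq1: (x + 31.035)² + (y + 28.606)² = 65.3695194278²
eq2: (x + 46.730)² + (y + 48.256)² = 82.2847572347²
eq3: (x − 5.831)² + (y + 7.601)² = 69.5693185700²
eq1−eq2, eq1−eq3 (x²,y² cancel):
  -31.390·x − 39.300·y = 233.252772
  73.732·x + 42.010·y = -2256.414715
det = -31.390·42.010 − -39.300·73.732 = 1578.973700
x = (233.252772·42.010 − -39.300·-2256.414715) / 1578.973700 = -49.955328
y = (-31.390·-2256.414715 − 233.252772·73.732) / 1578.973700 = 33.965521

x=-49.955 y=33.966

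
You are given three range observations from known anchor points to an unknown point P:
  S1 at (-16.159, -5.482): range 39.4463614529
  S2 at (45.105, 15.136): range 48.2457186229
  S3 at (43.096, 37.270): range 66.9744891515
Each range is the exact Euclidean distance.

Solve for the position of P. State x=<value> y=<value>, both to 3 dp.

eq1: (x + 16.159)² + (y + 5.482)² = 39.4463614529²
eq2: (x − 45.105)² + (y − 15.136)² = 48.2457186229²
eq3: (x − 43.096)² + (y − 37.270)² = 66.9744891515²
eq1−eq2, eq1−eq3 (x²,y² cancel):
  122.528·x + 41.236·y = 1200.759982
  118.510·x + 85.504·y = 25.585746
det = 122.528·85.504 − 41.236·118.510 = 5589.755752
x = (1200.759982·85.504 − 41.236·25.585746) / 5589.755752 = 18.178742
y = (122.528·25.585746 − 1200.759982·118.510) / 5589.755752 = -24.896811

x=18.179 y=-24.897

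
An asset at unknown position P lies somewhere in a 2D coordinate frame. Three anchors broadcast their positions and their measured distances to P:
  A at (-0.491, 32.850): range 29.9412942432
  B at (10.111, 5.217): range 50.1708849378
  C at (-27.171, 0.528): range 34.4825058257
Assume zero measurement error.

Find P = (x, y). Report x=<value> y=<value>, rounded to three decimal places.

eq1: (x + 0.491)² + (y − 32.850)² = 29.9412942432²
eq2: (x − 10.111)² + (y − 5.217)² = 50.1708849378²
eq3: (x + 27.171)² + (y − 0.528)² = 34.4825058257²
eq2−eq3, eq2−eq1 (x²,y² cancel):
  -74.564·x − 9.378·y = 1937.167102
  -21.204·x + 55.266·y = 2570.550765
det = -74.564·55.266 − -9.378·-21.204 = -4319.705136
x = (1937.167102·55.266 − -9.378·2570.550765) / -4319.705136 = -30.364596
y = (-74.564·2570.550765 − 1937.167102·-21.204) / -4319.705136 = 34.862300

x=-30.365 y=34.862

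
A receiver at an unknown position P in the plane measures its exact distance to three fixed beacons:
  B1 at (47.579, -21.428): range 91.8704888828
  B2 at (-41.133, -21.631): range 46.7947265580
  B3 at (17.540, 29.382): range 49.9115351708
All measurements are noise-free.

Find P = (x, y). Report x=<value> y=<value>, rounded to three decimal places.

x=-32.111 y=24.286

eq1: (x − 47.579)² + (y + 21.428)² = 91.8704888828²
eq2: (x + 41.133)² + (y + 21.631)² = 46.7947265580²
eq3: (x − 17.540)² + (y − 29.382)² = 49.9115351708²
eq1−eq2, eq1−eq3 (x²,y² cancel):
  -177.424·x − 0.406·y = 5687.343719
  -60.078·x + 101.620·y = 4397.058483
det = -177.424·101.620 − -0.406·-60.078 = -18054.218548
x = (5687.343719·101.620 − -0.406·4397.058483) / -18054.218548 = -32.110671
y = (-177.424·4397.058483 − 5687.343719·-60.078) / -18054.218548 = 24.285707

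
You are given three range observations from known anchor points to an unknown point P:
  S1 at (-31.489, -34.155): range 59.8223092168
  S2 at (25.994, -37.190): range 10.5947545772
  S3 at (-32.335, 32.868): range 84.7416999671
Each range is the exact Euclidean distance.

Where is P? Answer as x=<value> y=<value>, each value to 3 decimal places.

x=27.875 y=-26.764

eq1: (x + 31.489)² + (y + 34.155)² = 59.8223092168²
eq2: (x − 25.994)² + (y + 37.190)² = 10.5947545772²
eq3: (x + 32.335)² + (y − 32.868)² = 84.7416999671²
eq3−eq2, eq3−eq1 (x²,y² cancel):
  116.658·x − 140.116·y = 7001.833376
  1.692·x − 134.046·y = 3634.710530
det = 116.658·-134.046 − -140.116·1.692 = -15400.461996
x = (7001.833376·-134.046 − -140.116·3634.710530) / -15400.461996 = 27.874921
y = (116.658·3634.710530 − 7001.833376·1.692) / -15400.461996 = -26.763545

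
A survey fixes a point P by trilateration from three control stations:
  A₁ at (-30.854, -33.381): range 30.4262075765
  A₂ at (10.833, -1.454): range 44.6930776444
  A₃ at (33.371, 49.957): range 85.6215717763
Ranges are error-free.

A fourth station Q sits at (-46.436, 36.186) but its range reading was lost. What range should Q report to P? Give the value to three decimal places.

eq1: (x + 30.854)² + (y + 33.381)² = 30.4262075765²
eq2: (x − 10.833)² + (y + 1.454)² = 44.6930776444²
eq3: (x − 33.371)² + (y − 49.957)² = 85.6215717763²
eq2−eq1, eq2−eq3 (x²,y² cancel):
  -83.374·x − 63.854·y = 3018.509554
  45.076·x + 102.822·y = -1843.724879
det = -83.374·102.822 − -63.854·45.076 = -5694.398524
x = (3018.509554·102.822 − -63.854·-1843.724879) / -5694.398524 = -33.829733
y = (-83.374·-1843.724879 − 3018.509554·45.076) / -5694.398524 = -3.100658
|P − Q| = √((-33.829733 − -46.436)² + (-3.100658 − 36.186)²) = 41.259659

41.260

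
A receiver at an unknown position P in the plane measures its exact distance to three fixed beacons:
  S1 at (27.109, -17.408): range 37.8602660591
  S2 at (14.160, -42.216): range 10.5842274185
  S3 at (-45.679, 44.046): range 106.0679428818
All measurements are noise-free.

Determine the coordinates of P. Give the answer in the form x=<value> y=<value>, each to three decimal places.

eq1: (x − 27.109)² + (y + 17.408)² = 37.8602660591²
eq2: (x − 14.160)² + (y + 42.216)² = 10.5842274185²
eq3: (x + 45.679)² + (y − 44.046)² = 106.0679428818²
eq2−eq1, eq2−eq3 (x²,y² cancel):
  25.898·x + 49.616·y = -2266.133787
  -119.678·x + 172.524·y = -9094.457736
det = 25.898·172.524 − 49.616·-119.678 = 10405.970200
x = (-2266.133787·172.524 − 49.616·-9094.457736) / 10405.970200 = 5.791690
y = (25.898·-9094.457736 − -2266.133787·-119.678) / 10405.970200 = -48.696529

x=5.792 y=-48.697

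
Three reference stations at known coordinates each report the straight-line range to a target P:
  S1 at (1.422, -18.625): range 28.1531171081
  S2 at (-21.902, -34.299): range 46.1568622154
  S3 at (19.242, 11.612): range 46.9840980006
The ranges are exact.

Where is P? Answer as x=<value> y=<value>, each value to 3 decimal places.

x=24.248 y=-35.105

eq1: (x − 1.422)² + (y + 18.625)² = 28.1531171081²
eq2: (x + 21.902)² + (y + 34.299)² = 46.1568622154²
eq3: (x − 19.242)² + (y − 11.612)² = 46.9840980006²
eq2−eq3, eq2−eq1 (x²,y² cancel):
  82.288·x + 91.822·y = -1228.075432
  46.648·x + 31.348·y = 30.651631
det = 82.288·31.348 − 91.822·46.648 = -1703.748432
x = (-1228.075432·31.348 − 91.822·30.651631) / -1703.748432 = 24.247830
y = (82.288·30.651631 − -1228.075432·46.648) / -1703.748432 = -35.104669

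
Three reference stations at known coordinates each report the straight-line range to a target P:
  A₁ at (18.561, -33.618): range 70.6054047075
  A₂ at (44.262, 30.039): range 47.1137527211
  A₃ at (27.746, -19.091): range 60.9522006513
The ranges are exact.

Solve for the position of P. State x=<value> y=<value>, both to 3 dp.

eq1: (x − 18.561)² + (y + 33.618)² = 70.6054047075²
eq2: (x − 44.262)² + (y − 30.039)² = 47.1137527211²
eq3: (x − 27.746)² + (y + 19.091)² = 60.9522006513²
eq3−eq2, eq3−eq1 (x²,y² cancel):
  33.032·x + 98.260·y = 3222.624437
  -18.370·x − 29.054·y = -929.578562
det = 33.032·-29.054 − 98.260·-18.370 = 845.324472
x = (3222.624437·-29.054 − 98.260·-929.578562) / 845.324472 = -2.708712
y = (33.032·-929.578562 − 3222.624437·-18.370) / 845.324472 = 33.707497

x=-2.709 y=33.707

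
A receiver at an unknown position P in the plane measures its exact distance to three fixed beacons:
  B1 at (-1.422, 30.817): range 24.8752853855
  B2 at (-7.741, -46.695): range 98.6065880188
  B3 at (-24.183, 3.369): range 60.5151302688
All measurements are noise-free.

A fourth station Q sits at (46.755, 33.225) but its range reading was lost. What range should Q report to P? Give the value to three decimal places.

35.194

eq1: (x + 1.422)² + (y − 30.817)² = 24.8752853855²
eq2: (x + 7.741)² + (y + 46.695)² = 98.6065880188²
eq3: (x + 24.183)² + (y − 3.369)² = 60.5151302688²
eq2−eq1, eq2−eq3 (x²,y² cancel):
  12.638·x + 155.024·y = 7815.842845
  -32.884·x + 100.128·y = 4416.999753
det = 12.638·100.128 − 155.024·-32.884 = 6363.226880
x = (7815.842845·100.128 − 155.024·4416.999753) / 6363.226880 = 15.376435
y = (12.638·4416.999753 − 7815.842845·-32.884) / 6363.226880 = 49.163455
|P − Q| = √((15.376435 − 46.755)² + (49.163455 − 33.225)²) = 35.194441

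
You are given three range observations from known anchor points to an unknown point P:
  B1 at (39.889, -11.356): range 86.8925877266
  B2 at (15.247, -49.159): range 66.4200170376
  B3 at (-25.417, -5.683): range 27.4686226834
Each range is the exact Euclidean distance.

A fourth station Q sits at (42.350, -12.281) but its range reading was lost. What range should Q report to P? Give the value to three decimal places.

eq1: (x − 39.889)² + (y + 11.356)² = 86.8925877266²
eq2: (x − 15.247)² + (y + 49.159)² = 66.4200170376²
eq3: (x + 25.417)² + (y + 5.683)² = 27.4686226834²
eq3−eq1, eq3−eq2 (x²,y² cancel):
  130.612·x − 11.346·y = -5754.025891
  81.328·x − 86.952·y = -1686.335519
det = 130.612·-86.952 − -11.346·81.328 = -10434.227136
x = (-5754.025891·-86.952 − -11.346·-1686.335519) / -10434.227136 = -46.116582
y = (130.612·-1686.335519 − -5754.025891·81.328) / -10434.227136 = -23.739924
|P − Q| = √((-46.116582 − 42.350)² + (-23.739924 − -12.281)²) = 89.205623

89.206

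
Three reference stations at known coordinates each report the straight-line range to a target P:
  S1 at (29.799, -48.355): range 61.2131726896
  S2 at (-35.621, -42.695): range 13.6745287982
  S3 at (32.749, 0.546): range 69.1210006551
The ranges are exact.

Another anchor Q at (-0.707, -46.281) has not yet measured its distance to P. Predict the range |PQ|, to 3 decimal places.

eq1: (x − 29.799)² + (y + 48.355)² = 61.2131726896²
eq2: (x + 35.621)² + (y + 42.695)² = 13.6745287982²
eq3: (x − 32.749)² + (y − 0.546)² = 69.1210006551²
eq1−eq2, eq1−eq3 (x²,y² cancel):
  -130.840·x + 11.320·y = 3425.592013
  5.900·x + 97.802·y = -3184.051530
det = -130.840·97.802 − 11.320·5.900 = -12863.201680
x = (3425.592013·97.802 − 11.320·-3184.051530) / -12863.201680 = -28.847656
y = (-130.840·-3184.051530 − 3425.592013·5.900) / -12863.201680 = -30.815836
|P − Q| = √((-28.847656 − -0.707)² + (-30.815836 − -46.281)²) = 32.110245

32.110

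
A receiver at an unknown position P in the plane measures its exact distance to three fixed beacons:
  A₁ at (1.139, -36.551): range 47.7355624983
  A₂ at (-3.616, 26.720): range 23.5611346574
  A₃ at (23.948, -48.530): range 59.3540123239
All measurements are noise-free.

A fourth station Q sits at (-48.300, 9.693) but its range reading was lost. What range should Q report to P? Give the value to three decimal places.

61.034

eq1: (x − 1.139)² + (y + 36.551)² = 47.7355624983²
eq2: (x + 3.616)² + (y − 26.720)² = 23.5611346574²
eq3: (x − 23.948)² + (y + 48.530)² = 59.3540123239²
eq3−eq2, eq3−eq1 (x²,y² cancel):
  -55.128·x + 150.500·y = 766.137965
  -45.618·x + 23.958·y = -347.179830
det = -55.128·23.958 − 150.500·-45.618 = 5544.752376
x = (766.137965·23.958 − 150.500·-347.179830) / 5544.752376 = 12.733787
y = (-55.128·-347.179830 − 766.137965·-45.618) / 5544.752376 = 9.754991
|P − Q| = √((12.733787 − -48.300)² + (9.754991 − 9.693)²) = 61.033819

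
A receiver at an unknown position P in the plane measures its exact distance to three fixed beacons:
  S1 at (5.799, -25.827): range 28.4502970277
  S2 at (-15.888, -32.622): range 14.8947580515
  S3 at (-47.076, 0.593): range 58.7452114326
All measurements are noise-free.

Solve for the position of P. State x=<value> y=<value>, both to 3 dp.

x=-12.951 y=-47.224

eq1: (x − 5.799)² + (y + 25.827)² = 28.4502970277²
eq2: (x + 15.888)² + (y + 32.622)² = 14.8947580515²
eq3: (x + 47.076)² + (y − 0.593)² = 58.7452114326²
eq2−eq1, eq2−eq3 (x²,y² cancel):
  43.374·x + 13.590·y = -1203.526682
  -62.376·x + 66.430·y = -2329.268052
det = 43.374·66.430 − 13.590·-62.376 = 3729.024660
x = (-1203.526682·66.430 − 13.590·-2329.268052) / 3729.024660 = -12.951248
y = (43.374·-2329.268052 − -1203.526682·-62.376) / 3729.024660 = -47.224373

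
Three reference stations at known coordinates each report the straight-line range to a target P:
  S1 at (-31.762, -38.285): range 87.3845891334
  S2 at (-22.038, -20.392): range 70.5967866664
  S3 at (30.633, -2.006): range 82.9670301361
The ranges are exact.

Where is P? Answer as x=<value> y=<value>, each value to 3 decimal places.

eq1: (x + 31.762)² + (y + 38.285)² = 87.3845891334²
eq2: (x + 22.038)² + (y + 20.392)² = 70.5967866664²
eq3: (x − 30.633)² + (y + 2.006)² = 82.9670301361²
eq3−eq2, eq3−eq1 (x²,y² cancel):
  -105.342·x − 36.772·y = 1858.724185
  -124.790·x − 72.558·y = 779.622816
det = -105.342·-72.558 − -36.772·-124.790 = 3054.626956
x = (1858.724185·-72.558 − -36.772·779.622816) / 3054.626956 = -34.765954
y = (-105.342·779.622816 − 1858.724185·-124.790) / 3054.626956 = 49.047942

x=-34.766 y=49.048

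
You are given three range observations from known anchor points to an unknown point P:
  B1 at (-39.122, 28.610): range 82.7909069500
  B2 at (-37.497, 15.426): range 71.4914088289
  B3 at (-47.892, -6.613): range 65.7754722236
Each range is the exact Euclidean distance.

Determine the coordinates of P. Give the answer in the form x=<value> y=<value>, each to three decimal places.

x=9.822 y=-38.164

eq1: (x + 39.122)² + (y − 28.610)² = 82.7909069500²
eq2: (x + 37.497)² + (y − 15.426)² = 71.4914088289²
eq3: (x + 47.892)² + (y + 6.613)² = 65.7754722236²
eq1−eq2, eq1−eq3 (x²,y² cancel):
  3.250·x − 26.368·y = 1038.236238
  -17.540·x − 70.446·y = 2516.233976
det = 3.250·-70.446 − -26.368·-17.540 = -691.444220
x = (1038.236238·-70.446 − -26.368·2516.233976) / -691.444220 = 9.822242
y = (3.250·2516.233976 − 1038.236238·-17.540) / -691.444220 = -38.164212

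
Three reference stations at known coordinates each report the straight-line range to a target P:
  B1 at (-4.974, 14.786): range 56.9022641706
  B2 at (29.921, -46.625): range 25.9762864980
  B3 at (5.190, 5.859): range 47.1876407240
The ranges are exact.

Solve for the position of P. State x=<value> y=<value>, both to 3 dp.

eq1: (x + 4.974)² + (y − 14.786)² = 56.9022641706²
eq2: (x − 29.921)² + (y + 46.625)² = 25.9762864980²
eq3: (x − 5.190)² + (y − 5.859)² = 47.1876407240²
eq1−eq2, eq1−eq3 (x²,y² cancel):
  69.790·x − 122.822·y = 5388.890602
  20.328·x − 17.854·y = 829.091740
det = 69.790·-17.854 − -122.822·20.328 = 1250.694956
x = (5388.890602·-17.854 − -122.822·829.091740) / 1250.694956 = 4.491465
y = (69.790·829.091740 − 5388.890602·20.328) / 1250.694956 = -41.323470

x=4.491 y=-41.323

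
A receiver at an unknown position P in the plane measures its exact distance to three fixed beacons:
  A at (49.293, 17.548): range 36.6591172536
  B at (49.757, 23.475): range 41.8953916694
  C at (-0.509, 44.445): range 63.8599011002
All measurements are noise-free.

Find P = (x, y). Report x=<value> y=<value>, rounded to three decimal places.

x=28.335 y=-12.530

eq1: (x − 49.293)² + (y − 17.548)² = 36.6591172536²
eq2: (x − 49.757)² + (y − 23.475)² = 41.8953916694²
eq3: (x + 0.509)² + (y − 44.445)² = 63.8599011002²
eq2−eq3, eq2−eq1 (x²,y² cancel):
  -100.532·x + 41.940·y = -3374.080693
  -0.928·x − 11.854·y = 122.230444
det = -100.532·-11.854 − 41.940·-0.928 = 1230.626648
x = (-3374.080693·-11.854 − 41.940·122.230444) / 1230.626648 = 28.335164
y = (-100.532·122.230444 − -3374.080693·-0.928) / 1230.626648 = -12.529566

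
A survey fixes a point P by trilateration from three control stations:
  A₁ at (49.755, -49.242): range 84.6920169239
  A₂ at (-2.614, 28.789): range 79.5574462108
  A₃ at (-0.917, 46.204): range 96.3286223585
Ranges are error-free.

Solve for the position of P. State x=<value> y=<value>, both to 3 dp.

x=-34.773 y=-43.979

eq1: (x − 49.755)² + (y + 49.242)² = 84.6920169239²
eq2: (x + 2.614)² + (y − 28.789)² = 79.5574462108²
eq3: (x + 0.917)² + (y − 46.204)² = 96.3286223585²
eq2−eq1, eq2−eq3 (x²,y² cancel):
  104.738·x − 156.062·y = 3221.344589
  3.394·x + 34.830·y = -1649.805250
det = 104.738·34.830 − -156.062·3.394 = 4177.698968
x = (3221.344589·34.830 − -156.062·-1649.805250) / 4177.698968 = -34.773323
y = (104.738·-1649.805250 − 3221.344589·3.394) / 4177.698968 = -43.978886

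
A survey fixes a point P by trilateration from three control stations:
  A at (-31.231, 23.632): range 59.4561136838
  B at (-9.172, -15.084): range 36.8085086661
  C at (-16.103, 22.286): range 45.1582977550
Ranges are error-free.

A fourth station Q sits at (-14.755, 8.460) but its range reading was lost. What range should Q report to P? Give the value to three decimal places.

eq1: (x + 31.231)² + (y − 23.632)² = 59.4561136838²
eq2: (x + 9.172)² + (y + 15.084)² = 36.8085086661²
eq3: (x + 16.103)² + (y − 22.286)² = 45.1582977550²
eq1−eq2, eq1−eq3 (x²,y² cancel):
  44.118·x − 77.432·y = 957.968999
  30.256·x − 2.692·y = 717.883218
det = 44.118·-2.692 − -77.432·30.256 = 2224.016936
x = (957.968999·-2.692 − -77.432·717.883218) / 2224.016936 = 23.834477
y = (44.118·717.883218 − 957.968999·30.256) / 2224.016936 = 1.208292
|P − Q| = √((23.834477 − -14.755)² + (1.208292 − 8.460)²) = 39.264934

39.265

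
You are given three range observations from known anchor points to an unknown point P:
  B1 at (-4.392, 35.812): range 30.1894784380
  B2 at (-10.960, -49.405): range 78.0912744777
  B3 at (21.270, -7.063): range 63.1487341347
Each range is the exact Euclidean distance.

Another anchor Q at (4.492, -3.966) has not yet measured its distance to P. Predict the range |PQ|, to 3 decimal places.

eq1: (x + 4.392)² + (y − 35.812)² = 30.1894784380²
eq2: (x + 10.960)² + (y + 49.405)² = 78.0912744777²
eq3: (x − 21.270)² + (y + 7.063)² = 63.1487341347²
eq2−eq1, eq2−eq3 (x²,y² cancel):
  13.136·x + 170.434·y = 3927.655924
  64.460·x + 84.684·y = 51.807771
det = 13.136·84.684 − 170.434·64.460 = -9873.766616
x = (3927.655924·84.684 − 170.434·51.807771) / -9873.766616 = -32.791924
y = (13.136·51.807771 − 3927.655924·64.460) / -9873.766616 = 25.572425
|P − Q| = √((-32.791924 − 4.492)² + (25.572425 − -3.966)²) = 47.566896

47.567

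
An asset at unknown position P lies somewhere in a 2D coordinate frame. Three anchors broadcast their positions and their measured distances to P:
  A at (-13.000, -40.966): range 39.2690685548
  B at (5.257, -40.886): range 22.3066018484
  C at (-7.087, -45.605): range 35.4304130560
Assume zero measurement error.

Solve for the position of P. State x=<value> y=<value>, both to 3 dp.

eq1: (x + 13.000)² + (y + 40.966)² = 39.2690685548²
eq2: (x − 5.257)² + (y + 40.886)² = 22.3066018484²
eq3: (x + 7.087)² + (y + 45.605)² = 35.4304130560²
eq3−eq1, eq3−eq2 (x²,y² cancel):
  -11.826·x + 9.278·y = -569.574014
  24.688·x + 9.438·y = 326.989134
det = -11.826·9.438 − 9.278·24.688 = -340.669052
x = (-569.574014·9.438 − 9.278·326.989134) / -340.669052 = 24.685086
y = (-11.826·326.989134 − -569.574014·24.688) / -340.669052 = -29.925436

x=24.685 y=-29.925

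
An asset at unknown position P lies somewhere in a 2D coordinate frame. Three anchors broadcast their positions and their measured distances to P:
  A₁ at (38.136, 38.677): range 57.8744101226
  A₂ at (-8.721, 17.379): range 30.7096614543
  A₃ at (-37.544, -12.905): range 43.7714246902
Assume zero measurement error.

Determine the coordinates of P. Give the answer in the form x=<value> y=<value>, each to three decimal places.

x=6.096 y=-9.520

eq1: (x − 38.136)² + (y − 38.677)² = 57.8744101226²
eq2: (x + 8.721)² + (y − 17.379)² = 30.7096614543²
eq3: (x + 37.544)² + (y + 12.905)² = 43.7714246902²
eq1−eq2, eq1−eq3 (x²,y² cancel):
  -93.714·x − 42.596·y = -165.815303
  -151.360·x − 103.164·y = 59.335864
det = -93.714·-103.164 − -42.596·-151.360 = 3220.580536
x = (-165.815303·-103.164 − -42.596·59.335864) / 3220.580536 = 6.096305
y = (-93.714·59.335864 − -165.815303·-151.360) / 3220.580536 = -9.519528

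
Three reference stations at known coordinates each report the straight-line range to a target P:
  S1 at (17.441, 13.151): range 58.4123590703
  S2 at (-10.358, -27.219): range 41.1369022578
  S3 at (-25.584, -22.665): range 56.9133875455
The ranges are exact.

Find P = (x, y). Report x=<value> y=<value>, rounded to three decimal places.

eq1: (x − 17.441)² + (y − 13.151)² = 58.4123590703²
eq2: (x + 10.358)² + (y + 27.219)² = 41.1369022578²
eq3: (x + 25.584)² + (y + 22.665)² = 56.9133875455²
eq1−eq2, eq1−eq3 (x²,y² cancel):
  -55.598·x − 80.740·y = 2090.783808
  -86.050·x − 71.632·y = 863.976009
det = -55.598·-71.632 − -80.740·-86.050 = -2965.081064
x = (2090.783808·-71.632 − -80.740·863.976009) / -2965.081064 = 26.983951
y = (-55.598·863.976009 − 2090.783808·-86.050) / -2965.081064 = -44.476561

x=26.984 y=-44.477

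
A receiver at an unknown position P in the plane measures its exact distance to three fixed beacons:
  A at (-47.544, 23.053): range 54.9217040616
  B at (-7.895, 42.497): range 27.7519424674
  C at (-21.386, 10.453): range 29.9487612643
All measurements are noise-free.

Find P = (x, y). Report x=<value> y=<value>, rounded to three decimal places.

eq1: (x + 47.544)² + (y − 23.053)² = 54.9217040616²
eq2: (x + 7.895)² + (y − 42.497)² = 27.7519424674²
eq3: (x + 21.386)² + (y − 10.453)² = 29.9487612643²
eq1−eq3, eq1−eq2 (x²,y² cancel):
  52.316·x − 25.200·y = -105.781264
  79.298·x + 38.888·y = 1322.676555
det = 52.316·38.888 − -25.200·79.298 = 4032.774208
x = (-105.781264·38.888 − -25.200·1322.676555) / 4032.774208 = 7.245094
y = (52.316·1322.676555 − -105.781264·79.298) / 4032.774208 = 19.238714

x=7.245 y=19.239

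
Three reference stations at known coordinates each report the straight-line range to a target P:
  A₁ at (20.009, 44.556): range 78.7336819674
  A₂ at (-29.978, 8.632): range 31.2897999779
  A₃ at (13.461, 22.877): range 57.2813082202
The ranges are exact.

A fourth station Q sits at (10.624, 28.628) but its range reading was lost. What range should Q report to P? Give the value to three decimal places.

eq1: (x − 20.009)² + (y − 44.556)² = 78.7336819674²
eq2: (x + 29.978)² + (y − 8.632)² = 31.2897999779²
eq3: (x − 13.461)² + (y − 22.877)² = 57.2813082202²
eq3−eq2, eq3−eq1 (x²,y² cancel):
  -86.878·x − 28.490·y = 2570.732947
  13.096·x + 43.358·y = -1236.802838
det = -86.878·43.358 − -28.490·13.096 = -3393.751284
x = (2570.732947·43.358 − -28.490·-1236.802838) / -3393.751284 = -22.460493
y = (-86.878·-1236.802838 − 2570.732947·13.096) / -3393.751284 = -21.741322
|P − Q| = √((-22.460493 − 10.624)² + (-21.741322 − 28.628)²) = 60.263191

60.263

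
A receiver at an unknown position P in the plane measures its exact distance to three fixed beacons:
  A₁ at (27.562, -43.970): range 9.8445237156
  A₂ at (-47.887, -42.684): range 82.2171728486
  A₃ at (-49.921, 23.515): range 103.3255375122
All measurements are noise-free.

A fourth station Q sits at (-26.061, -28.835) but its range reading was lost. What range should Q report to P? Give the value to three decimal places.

60.668

eq1: (x − 27.562)² + (y + 43.970)² = 9.8445237156²
eq2: (x + 47.887)² + (y + 42.684)² = 82.2171728486²
eq3: (x + 49.921)² + (y − 23.515)² = 103.3255375122²
eq2−eq3, eq2−eq1 (x²,y² cancel):
  -4.068·x + 132.398·y = -4986.530350
  150.898·x − 2.572·y = 5240.684983
det = -4.068·-2.572 − 132.398·150.898 = -19968.130508
x = (-4986.530350·-2.572 − 132.398·5240.684983) / -19968.130508 = 34.105890
y = (-4.068·5240.684983 − -4986.530350·150.898) / -19968.130508 = -36.615263
|P − Q| = √((34.105890 − -26.061)² + (-36.615263 − -28.835)²) = 60.667842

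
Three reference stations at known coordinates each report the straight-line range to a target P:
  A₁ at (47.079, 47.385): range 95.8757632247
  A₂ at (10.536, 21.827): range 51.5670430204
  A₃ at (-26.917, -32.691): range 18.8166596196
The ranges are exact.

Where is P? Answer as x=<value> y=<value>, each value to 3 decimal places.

eq1: (x − 47.079)² + (y − 47.385)² = 95.8757632247²
eq2: (x − 10.536)² + (y − 21.827)² = 51.5670430204²
eq3: (x + 26.917)² + (y + 32.691)² = 18.8166596196²
eq2−eq3, eq2−eq1 (x²,y² cancel):
  -74.906·x − 109.036·y = 3510.894392
  73.086·x + 51.116·y = -2658.656807
det = -74.906·51.116 − -109.036·73.086 = 4140.110000
x = (3510.894392·51.116 − -109.036·-2658.656807) / 4140.110000 = -26.672341
y = (-74.906·-2658.656807 − 3510.894392·73.086) / 4140.110000 = -13.875931

x=-26.672 y=-13.876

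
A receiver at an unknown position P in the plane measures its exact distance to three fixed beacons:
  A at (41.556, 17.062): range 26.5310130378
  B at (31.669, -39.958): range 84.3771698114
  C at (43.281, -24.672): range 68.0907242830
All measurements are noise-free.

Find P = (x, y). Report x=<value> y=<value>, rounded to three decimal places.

x=44.722 y=43.403

eq1: (x − 41.556)² + (y − 17.062)² = 26.5310130378²
eq2: (x − 31.669)² + (y + 39.958)² = 84.3771698114²
eq3: (x − 43.281)² + (y + 24.672)² = 68.0907242830²
eq1−eq3, eq1−eq2 (x²,y² cancel):
  3.450·x − 83.468·y = -3468.512516
  -19.774·x − 114.040·y = -5834.057788
det = 3.450·-114.040 − -83.468·-19.774 = -2043.934232
x = (-3468.512516·-114.040 − -83.468·-5834.057788) / -2043.934232 = 44.721580
y = (3.450·-5834.057788 − -3468.512516·-19.774) / -2043.934232 = 43.403484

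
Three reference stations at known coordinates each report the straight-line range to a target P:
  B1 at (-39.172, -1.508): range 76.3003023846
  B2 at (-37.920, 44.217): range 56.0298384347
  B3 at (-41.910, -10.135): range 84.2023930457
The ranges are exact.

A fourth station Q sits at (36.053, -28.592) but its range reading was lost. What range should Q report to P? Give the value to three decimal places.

79.826

eq1: (x + 39.172)² + (y + 1.508)² = 76.3003023846²
eq2: (x + 37.920)² + (y − 44.217)² = 56.0298384347²
eq3: (x + 41.910)² + (y + 10.135)² = 84.2023930457²
eq3−eq2, eq3−eq1 (x²,y² cancel):
  7.980·x + 108.704·y = 5484.603364
  5.476·x + 17.254·y = 945.860174
det = 7.980·17.254 − 108.704·5.476 = -457.576184
x = (5484.603364·17.254 − 108.704·945.860174) / -457.576184 = 17.893059
y = (7.980·945.860174 − 5484.603364·5.476) / -457.576184 = 49.140940
|P − Q| = √((17.893059 − 36.053)² + (49.140940 − -28.592)²) = 79.826020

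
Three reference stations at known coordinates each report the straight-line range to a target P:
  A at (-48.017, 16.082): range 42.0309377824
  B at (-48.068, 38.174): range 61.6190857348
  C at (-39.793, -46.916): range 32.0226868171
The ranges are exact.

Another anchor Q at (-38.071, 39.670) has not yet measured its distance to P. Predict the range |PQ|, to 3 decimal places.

eq1: (x + 48.017)² + (y − 16.082)² = 42.0309377824²
eq2: (x + 48.068)² + (y − 38.174)² = 61.6190857348²
eq3: (x + 39.793)² + (y + 46.916)² = 32.0226868171²
eq2−eq3, eq2−eq1 (x²,y² cancel):
  16.550·x − 170.180·y = 2788.266261
  0.102·x − 44.184·y = 826.788109
det = 16.550·-44.184 − -170.180·0.102 = -713.886840
x = (2788.266261·-44.184 − -170.180·826.788109) / -713.886840 = -24.522155
y = (16.550·826.788109 − 2788.266261·0.102) / -713.886840 = -18.768997
|P − Q| = √((-24.522155 − -38.071)² + (-18.768997 − 39.670)²) = 59.989062

59.989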